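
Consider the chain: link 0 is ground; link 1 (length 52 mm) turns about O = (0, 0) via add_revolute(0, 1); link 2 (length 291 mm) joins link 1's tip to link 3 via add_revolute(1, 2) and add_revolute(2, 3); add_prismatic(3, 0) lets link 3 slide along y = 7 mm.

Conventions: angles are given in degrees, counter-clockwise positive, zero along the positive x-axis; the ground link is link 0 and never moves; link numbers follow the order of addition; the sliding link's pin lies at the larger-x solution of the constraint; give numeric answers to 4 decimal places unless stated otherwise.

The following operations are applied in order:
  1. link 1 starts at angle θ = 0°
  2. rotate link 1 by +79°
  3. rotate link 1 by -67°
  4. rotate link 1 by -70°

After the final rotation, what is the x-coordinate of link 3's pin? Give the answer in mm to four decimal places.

geometry: r = 52 mm, L = 291 mm, e = 7 mm; θ starts at 0°
rotate link 1 by +79°: θ ← 0° +79° = 79°
rotate link 1 by -67°: θ ← 79° -67° = 12°
rotate link 1 by -70°: θ ← 12° -70° = -58°
crank pin P = (r cos θ, r sin θ) = (27.555802, -44.098501)
h = r sin θ − e = -44.098501 − 7 = -51.098501
x = r cos θ + √(L² − h²) = 27.555802 + 286.478521 = 314.034323

314.0343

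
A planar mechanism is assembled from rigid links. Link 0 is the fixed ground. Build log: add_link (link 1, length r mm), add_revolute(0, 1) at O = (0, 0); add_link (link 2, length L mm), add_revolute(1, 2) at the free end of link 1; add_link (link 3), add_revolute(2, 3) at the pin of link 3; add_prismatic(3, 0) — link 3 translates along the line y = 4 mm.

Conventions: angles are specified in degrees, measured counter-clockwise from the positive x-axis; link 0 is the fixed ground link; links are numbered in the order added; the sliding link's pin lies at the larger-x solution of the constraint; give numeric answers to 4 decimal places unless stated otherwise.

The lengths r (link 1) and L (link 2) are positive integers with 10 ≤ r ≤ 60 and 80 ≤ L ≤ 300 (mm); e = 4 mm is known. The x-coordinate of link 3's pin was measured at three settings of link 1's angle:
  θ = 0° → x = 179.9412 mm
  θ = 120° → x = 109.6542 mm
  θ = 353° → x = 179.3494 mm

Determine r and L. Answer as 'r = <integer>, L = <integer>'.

constraint per measurement: (x − r cos θ)² + (r sin θ − e)² = L²
subtracting the θ₁ and θ₂ equations cancels the r² and L² terms:
r = (x₁² − x₂²) / (2[(x₁cos θ₁ + e sin θ₁) − (x₂cos θ₂ + e sin θ₂)]) = 44.0000 → r = 44
L² = (x₁ − r cos θ₁)² + (r sin θ₁ − e)² = 18496.0099 → L = 136.0000 → L = 136
check at θ₃=353°: x = 179.3494 (printed 179.3494) ✓

r = 44, L = 136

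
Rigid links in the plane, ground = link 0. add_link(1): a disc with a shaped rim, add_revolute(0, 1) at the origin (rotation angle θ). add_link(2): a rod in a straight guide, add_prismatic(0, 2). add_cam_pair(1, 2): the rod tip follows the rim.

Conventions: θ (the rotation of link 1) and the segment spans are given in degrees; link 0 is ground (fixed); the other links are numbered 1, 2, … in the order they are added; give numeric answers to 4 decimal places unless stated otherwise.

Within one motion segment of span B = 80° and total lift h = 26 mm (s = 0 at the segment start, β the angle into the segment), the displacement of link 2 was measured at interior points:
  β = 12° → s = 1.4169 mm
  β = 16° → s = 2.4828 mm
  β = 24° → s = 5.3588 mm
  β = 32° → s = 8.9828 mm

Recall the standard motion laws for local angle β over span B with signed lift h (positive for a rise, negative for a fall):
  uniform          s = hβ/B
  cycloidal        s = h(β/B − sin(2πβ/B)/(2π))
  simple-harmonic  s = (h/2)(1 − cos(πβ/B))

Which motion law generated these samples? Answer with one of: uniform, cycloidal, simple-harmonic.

candidates at β/B = r: uniform s = h·r (linear in β); cycloidal s = h·(r − sin(2πr)/(2π)); simple-harmonic s = (h/2)(1 − cos(πr))
β=12°: printed 1.4169 | uniform 3.9000, cycloidal 0.5523, simple-harmonic 1.4169
β=16°: printed 2.4828 | uniform 5.2000, cycloidal 1.2645, simple-harmonic 2.4828
β=24°: printed 5.3588 | uniform 7.8000, cycloidal 3.8645, simple-harmonic 5.3588
β=32°: printed 8.9828 | uniform 10.4000, cycloidal 7.9677, simple-harmonic 8.9828
only one law matches every sample → simple-harmonic

simple-harmonic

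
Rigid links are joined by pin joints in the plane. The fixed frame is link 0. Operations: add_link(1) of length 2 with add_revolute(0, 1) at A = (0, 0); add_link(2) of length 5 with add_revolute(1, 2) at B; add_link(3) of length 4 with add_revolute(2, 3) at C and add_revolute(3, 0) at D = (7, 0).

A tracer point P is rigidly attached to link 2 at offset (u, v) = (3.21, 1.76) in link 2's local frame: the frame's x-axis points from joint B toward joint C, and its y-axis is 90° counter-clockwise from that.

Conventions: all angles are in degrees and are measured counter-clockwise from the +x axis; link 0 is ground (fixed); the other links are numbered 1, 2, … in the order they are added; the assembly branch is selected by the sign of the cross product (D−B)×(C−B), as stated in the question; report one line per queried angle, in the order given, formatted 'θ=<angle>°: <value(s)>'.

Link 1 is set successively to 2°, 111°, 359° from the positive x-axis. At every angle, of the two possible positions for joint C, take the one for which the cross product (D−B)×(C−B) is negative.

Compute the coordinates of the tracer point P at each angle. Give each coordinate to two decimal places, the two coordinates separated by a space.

A=(0,0), D=(7.00,0)
θ=2°: B = A + 2.00·(cos2°, sin2°) = (1.9988, 0.0698)
θ=2°: |BD| = 5.0017
θ=2°: circle(B,5.00) ∩ circle(D,4.00): a=3.4005, h=3.6656
θ=2°:   candidates: C₊=(5.4501,3.6875) cross=18.334; C₋=(5.3478,-3.6429) cross=-18.334
θ=2°:   branch - wants cross < 0 → take C=(5.3478,-3.6429) (cross=-18.334)
θ=2°: ex = (C−B)/|BC| = (0.6698,-0.7425); ey = (0.7425,0.6698)
θ=2°: P = B + 3.21·ex + 1.76·ey = (5.4557,-1.1349)
θ=111°: B = A + 2.00·(cos111°, sin111°) = (-0.7167, 1.8672)
θ=111°: |BD| = 7.9394
θ=111°: circle(B,5.00) ∩ circle(D,4.00): a=4.5365, h=2.1024
θ=111°:   candidates: C₊=(4.1870,2.8437) cross=16.692; C₋=(3.1981,-1.2432) cross=-16.692
θ=111°:   branch - wants cross < 0 → take C=(3.1981,-1.2432) (cross=-16.692)
θ=111°: ex = (C−B)/|BC| = (0.7830,-0.6221); ey = (0.6221,0.7830)
θ=111°: P = B + 3.21·ex + 1.76·ey = (2.8914,1.2483)
θ=359°: B = A + 2.00·(cos359°, sin359°) = (1.9997, -0.0349)
θ=359°: |BD| = 5.0004
θ=359°: circle(B,5.00) ∩ circle(D,4.00): a=3.4001, h=3.6659
θ=359°:   candidates: C₊=(5.3742,3.6547) cross=18.331; C₋=(5.4253,-3.6770) cross=-18.331
θ=359°:   branch - wants cross < 0 → take C=(5.4253,-3.6770) (cross=-18.331)
θ=359°: ex = (C−B)/|BC| = (0.6851,-0.7284); ey = (0.7284,0.6851)
θ=359°: P = B + 3.21·ex + 1.76·ey = (5.4810,-1.1673)

θ=2°: 5.46 -1.13
θ=111°: 2.89 1.25
θ=359°: 5.48 -1.17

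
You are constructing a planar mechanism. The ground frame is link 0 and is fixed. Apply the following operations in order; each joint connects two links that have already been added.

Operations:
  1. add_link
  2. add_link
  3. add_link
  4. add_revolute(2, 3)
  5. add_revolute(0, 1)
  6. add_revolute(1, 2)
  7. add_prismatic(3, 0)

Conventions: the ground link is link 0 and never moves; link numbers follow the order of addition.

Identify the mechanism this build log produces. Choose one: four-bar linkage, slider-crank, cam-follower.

links: 4 (incl. ground); joints: 3 revolute, 1 prismatic, 0 higher (cam) pair, forming one closed loop
4 links, 3 revolutes + 1 prismatic in one loop → slider-crank

slider-crank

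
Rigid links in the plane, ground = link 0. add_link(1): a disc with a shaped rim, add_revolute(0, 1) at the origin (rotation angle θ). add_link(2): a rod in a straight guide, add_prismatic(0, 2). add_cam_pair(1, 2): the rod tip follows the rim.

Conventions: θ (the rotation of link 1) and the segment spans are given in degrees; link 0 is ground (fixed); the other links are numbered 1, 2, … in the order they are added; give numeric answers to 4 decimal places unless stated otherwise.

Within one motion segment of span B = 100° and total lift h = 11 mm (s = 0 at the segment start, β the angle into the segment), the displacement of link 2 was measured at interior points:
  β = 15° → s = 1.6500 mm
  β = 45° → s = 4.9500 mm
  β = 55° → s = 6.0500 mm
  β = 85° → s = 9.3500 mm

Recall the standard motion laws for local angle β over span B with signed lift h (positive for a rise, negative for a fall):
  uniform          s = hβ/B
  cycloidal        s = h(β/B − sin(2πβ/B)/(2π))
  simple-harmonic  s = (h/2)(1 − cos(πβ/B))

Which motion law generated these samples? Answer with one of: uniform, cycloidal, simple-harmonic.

candidates at β/B = r: uniform s = h·r (linear in β); cycloidal s = h·(r − sin(2πr)/(2π)); simple-harmonic s = (h/2)(1 − cos(πr))
β=15°: printed 1.6500 | uniform 1.6500, cycloidal 0.2337, simple-harmonic 0.5995
β=45°: printed 4.9500 | uniform 4.9500, cycloidal 4.4090, simple-harmonic 4.6396
β=55°: printed 6.0500 | uniform 6.0500, cycloidal 6.5910, simple-harmonic 6.3604
β=85°: printed 9.3500 | uniform 9.3500, cycloidal 10.7663, simple-harmonic 10.4005
only one law matches every sample → uniform

uniform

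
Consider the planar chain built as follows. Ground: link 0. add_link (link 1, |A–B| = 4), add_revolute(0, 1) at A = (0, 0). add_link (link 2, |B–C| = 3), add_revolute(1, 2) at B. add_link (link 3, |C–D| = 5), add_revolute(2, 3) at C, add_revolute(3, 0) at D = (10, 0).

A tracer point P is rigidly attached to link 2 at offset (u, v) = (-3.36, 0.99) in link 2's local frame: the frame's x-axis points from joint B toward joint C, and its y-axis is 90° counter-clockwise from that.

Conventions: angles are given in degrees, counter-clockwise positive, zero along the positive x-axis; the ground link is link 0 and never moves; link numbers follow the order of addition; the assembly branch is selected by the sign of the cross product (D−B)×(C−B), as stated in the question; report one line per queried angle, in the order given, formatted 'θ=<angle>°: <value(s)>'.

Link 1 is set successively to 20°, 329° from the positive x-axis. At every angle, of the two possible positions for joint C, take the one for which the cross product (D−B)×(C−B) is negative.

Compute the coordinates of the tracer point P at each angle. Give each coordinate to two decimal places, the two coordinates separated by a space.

A=(0,0), D=(10.00,0)
θ=20°: B = A + 4.00·(cos20°, sin20°) = (3.7588, 1.3681)
θ=20°: |BD| = 6.3894
θ=20°: circle(B,3.00) ∩ circle(D,5.00): a=1.9426, h=2.2861
θ=20°:   candidates: C₊=(6.1458,3.1852) cross=14.607; C₋=(5.1669,-1.2809) cross=-14.607
θ=20°:   branch - wants cross < 0 → take C=(5.1669,-1.2809) (cross=-14.607)
θ=20°: ex = (C−B)/|BC| = (0.4694,-0.8830); ey = (0.8830,0.4694)
θ=20°: P = B + -3.36·ex + 0.99·ey = (3.0559,4.7996)
θ=329°: B = A + 4.00·(cos329°, sin329°) = (3.4287, -2.0602)
θ=329°: |BD| = 6.8867
θ=329°: circle(B,3.00) ∩ circle(D,5.00): a=2.2817, h=1.9478
θ=329°:   candidates: C₊=(5.0232,0.4810) cross=13.414; C₋=(6.1886,-3.2362) cross=-13.414
θ=329°:   branch - wants cross < 0 → take C=(6.1886,-3.2362) (cross=-13.414)
θ=329°: ex = (C−B)/|BC| = (0.9200,-0.3920); ey = (0.3920,0.9200)
θ=329°: P = B + -3.36·ex + 0.99·ey = (0.7257,0.1678)

θ=20°: 3.06 4.80
θ=329°: 0.73 0.17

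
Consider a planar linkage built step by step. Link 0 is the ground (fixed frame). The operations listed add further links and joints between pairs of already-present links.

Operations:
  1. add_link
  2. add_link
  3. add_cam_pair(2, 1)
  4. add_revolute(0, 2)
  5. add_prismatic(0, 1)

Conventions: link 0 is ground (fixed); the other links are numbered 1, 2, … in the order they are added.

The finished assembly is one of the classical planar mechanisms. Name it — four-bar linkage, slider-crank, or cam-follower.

links: 3 (incl. ground); joints: 1 revolute, 1 prismatic, 1 higher (cam) pair, forming one closed loop
3 links, revolute + prismatic + higher pair in one loop → cam-follower

cam-follower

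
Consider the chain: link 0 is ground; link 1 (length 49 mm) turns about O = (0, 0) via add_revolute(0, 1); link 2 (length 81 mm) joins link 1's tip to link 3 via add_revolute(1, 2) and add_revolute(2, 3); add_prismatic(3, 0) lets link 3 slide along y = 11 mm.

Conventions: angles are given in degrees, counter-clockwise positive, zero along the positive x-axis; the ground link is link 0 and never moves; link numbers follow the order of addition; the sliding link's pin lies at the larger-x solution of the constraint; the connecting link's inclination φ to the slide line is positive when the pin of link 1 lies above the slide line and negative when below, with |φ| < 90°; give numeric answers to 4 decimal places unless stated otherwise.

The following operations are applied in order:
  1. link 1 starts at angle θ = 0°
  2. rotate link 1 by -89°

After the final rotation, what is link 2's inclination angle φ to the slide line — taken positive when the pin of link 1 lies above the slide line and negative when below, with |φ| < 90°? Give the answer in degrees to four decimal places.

geometry: r = 49 mm, L = 81 mm, e = 11 mm; θ starts at 0°
rotate link 1 by -89°: θ ← 0° -89° = -89°
h = r sin θ − e = -48.992537 − 11 = -59.992537
sin φ = h / L = -59.992537 / 81 = -0.74064861
φ = arcsin(-0.74064861) = -47.786696°

-47.7867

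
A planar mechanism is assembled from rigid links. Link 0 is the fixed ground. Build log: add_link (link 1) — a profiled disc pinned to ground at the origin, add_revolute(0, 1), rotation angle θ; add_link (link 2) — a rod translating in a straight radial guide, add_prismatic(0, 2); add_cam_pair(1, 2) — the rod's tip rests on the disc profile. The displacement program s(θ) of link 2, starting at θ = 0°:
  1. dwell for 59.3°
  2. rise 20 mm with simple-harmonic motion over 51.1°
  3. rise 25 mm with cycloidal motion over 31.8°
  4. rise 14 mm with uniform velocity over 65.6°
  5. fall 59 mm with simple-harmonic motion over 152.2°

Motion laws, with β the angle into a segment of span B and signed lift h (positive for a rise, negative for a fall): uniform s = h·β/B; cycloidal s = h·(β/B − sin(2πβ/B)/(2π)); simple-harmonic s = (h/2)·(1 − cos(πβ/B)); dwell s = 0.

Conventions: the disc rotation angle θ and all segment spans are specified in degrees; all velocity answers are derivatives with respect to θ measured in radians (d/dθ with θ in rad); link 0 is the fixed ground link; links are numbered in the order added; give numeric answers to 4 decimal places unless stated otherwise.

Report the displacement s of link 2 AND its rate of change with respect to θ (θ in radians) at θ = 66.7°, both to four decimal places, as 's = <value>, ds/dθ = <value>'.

seg 1 [0°–59.3°] dwell: s stays 0.0000
seg 2 [59.3°–110.4°] simple-harmonic, h=20: θ=66.7° here. β=7.4, B=51.1. 20/2·(1 − cos(π·0.1448)) = 1.0172 → s = 1.0172
velocity in seg [59.3°–110.4°] (simple-harmonic), θ in radians: β = 7.4° = 0.1292 rad, B = 51.1° = 0.8919 rad; ds/dθ = (πh/(2B)) sin(πβ/B) = (π·20/(2·0.8919)) sin(π·0.1448) = 15.478401 mm/rad

s = 1.0172, ds/dθ = 15.4784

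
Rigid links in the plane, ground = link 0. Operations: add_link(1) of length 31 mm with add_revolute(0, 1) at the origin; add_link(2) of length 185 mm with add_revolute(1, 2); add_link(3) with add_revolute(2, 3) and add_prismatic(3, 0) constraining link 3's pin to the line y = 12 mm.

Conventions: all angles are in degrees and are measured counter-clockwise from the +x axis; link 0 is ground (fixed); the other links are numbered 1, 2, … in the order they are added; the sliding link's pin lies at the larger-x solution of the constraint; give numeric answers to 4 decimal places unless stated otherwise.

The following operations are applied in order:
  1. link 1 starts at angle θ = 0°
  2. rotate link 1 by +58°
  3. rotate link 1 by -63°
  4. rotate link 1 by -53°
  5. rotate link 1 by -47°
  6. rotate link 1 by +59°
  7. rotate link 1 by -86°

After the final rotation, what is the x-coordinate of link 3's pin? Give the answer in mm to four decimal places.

geometry: r = 31 mm, L = 185 mm, e = 12 mm; θ starts at 0°
rotate link 1 by +58°: θ ← 0° +58° = 58°
rotate link 1 by -63°: θ ← 58° -63° = -5°
rotate link 1 by -53°: θ ← -5° -53° = -58°
rotate link 1 by -47°: θ ← -58° -47° = -105°
rotate link 1 by +59°: θ ← -105° +59° = -46°
rotate link 1 by -86°: θ ← -46° -86° = -132°
crank pin P = (r cos θ, r sin θ) = (-20.743049, -23.037490)
h = r sin θ − e = -23.037490 − 12 = -35.037490
x = r cos θ + √(L² − h²) = -20.743049 + 181.651794 = 160.908745

160.9087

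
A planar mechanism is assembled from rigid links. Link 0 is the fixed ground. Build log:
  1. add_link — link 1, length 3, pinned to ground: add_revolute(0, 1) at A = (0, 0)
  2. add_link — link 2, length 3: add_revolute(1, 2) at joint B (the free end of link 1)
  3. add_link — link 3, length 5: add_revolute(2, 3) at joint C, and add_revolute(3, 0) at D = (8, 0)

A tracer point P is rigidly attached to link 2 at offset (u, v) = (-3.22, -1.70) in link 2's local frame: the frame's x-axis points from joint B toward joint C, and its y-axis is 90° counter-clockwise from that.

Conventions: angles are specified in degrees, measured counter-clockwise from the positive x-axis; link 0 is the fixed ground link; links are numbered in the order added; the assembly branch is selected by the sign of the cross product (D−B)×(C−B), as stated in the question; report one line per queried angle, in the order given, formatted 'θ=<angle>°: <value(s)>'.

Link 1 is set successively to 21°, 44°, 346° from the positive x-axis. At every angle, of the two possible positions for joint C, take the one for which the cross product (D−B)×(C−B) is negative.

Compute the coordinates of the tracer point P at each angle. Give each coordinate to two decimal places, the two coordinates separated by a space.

A=(0,0), D=(8.00,0)
θ=21°: B = A + 3.00·(cos21°, sin21°) = (2.8007, 1.0751)
θ=21°: |BD| = 5.3093
θ=21°: circle(B,3.00) ∩ circle(D,5.00): a=1.1478, h=2.7717
θ=21°:   candidates: C₊=(4.4860,3.5570) cross=14.716; C₋=(3.3635,-1.8716) cross=-14.716
θ=21°:   branch - wants cross < 0 → take C=(3.3635,-1.8716) (cross=-14.716)
θ=21°: ex = (C−B)/|BC| = (0.1876,-0.9822); ey = (0.9822,0.1876)
θ=21°: P = B + -3.22·ex + -1.70·ey = (0.5269,3.9190)
θ=44°: B = A + 3.00·(cos44°, sin44°) = (2.1580, 2.0840)
θ=44°: |BD| = 6.2026
θ=44°: circle(B,3.00) ∩ circle(D,5.00): a=1.8115, h=2.3913
θ=44°:   candidates: C₊=(4.6677,3.7277) cross=14.832; C₋=(3.0607,-0.7770) cross=-14.832
θ=44°:   branch - wants cross < 0 → take C=(3.0607,-0.7770) (cross=-14.832)
θ=44°: ex = (C−B)/|BC| = (0.3009,-0.9537); ey = (0.9537,0.3009)
θ=44°: P = B + -3.22·ex + -1.70·ey = (-0.4321,4.6432)
θ=346°: B = A + 3.00·(cos346°, sin346°) = (2.9109, -0.7258)
θ=346°: |BD| = 5.1406
θ=346°: circle(B,3.00) ∩ circle(D,5.00): a=1.0141, h=2.8234
θ=346°:   candidates: C₊=(3.5162,2.2125) cross=14.514; C₋=(4.3134,-3.3777) cross=-14.514
θ=346°:   branch - wants cross < 0 → take C=(4.3134,-3.3777) (cross=-14.514)
θ=346°: ex = (C−B)/|BC| = (0.4675,-0.8840); ey = (0.8840,0.4675)
θ=346°: P = B + -3.22·ex + -1.70·ey = (-0.0973,1.3259)

θ=21°: 0.53 3.92
θ=44°: -0.43 4.64
θ=346°: -0.10 1.33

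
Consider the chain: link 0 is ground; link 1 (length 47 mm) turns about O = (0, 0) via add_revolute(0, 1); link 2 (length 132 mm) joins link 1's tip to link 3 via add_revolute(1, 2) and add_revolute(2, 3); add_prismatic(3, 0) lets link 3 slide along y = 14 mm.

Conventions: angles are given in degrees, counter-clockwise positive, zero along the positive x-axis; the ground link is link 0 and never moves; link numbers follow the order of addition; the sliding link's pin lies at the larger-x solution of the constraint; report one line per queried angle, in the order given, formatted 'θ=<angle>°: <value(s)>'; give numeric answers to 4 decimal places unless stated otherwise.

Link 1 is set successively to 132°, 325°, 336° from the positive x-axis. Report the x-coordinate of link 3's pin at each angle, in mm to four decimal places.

geometry: r = 47 mm, L = 132 mm, e = 14 mm
θ=132°: crank pin P = (r cos θ, r sin θ) = (-31.449138, 34.927807)
θ=132°: h = r sin θ − e = 34.927807 − 14 = 20.927807
θ=132°: x = r cos θ + √(L² − h²) = -31.449138 + 130.330453 = 98.881314
θ=325°: crank pin P = (r cos θ, r sin θ) = (38.500146, -26.958093)
θ=325°: h = r sin θ − e = -26.958093 − 14 = -40.958093
θ=325°: x = r cos θ + √(L² − h²) = 38.500146 + 125.484799 = 163.984945
θ=336°: crank pin P = (r cos θ, r sin θ) = (42.936637, -19.116622)
θ=336°: h = r sin θ − e = -19.116622 − 14 = -33.116622
θ=336°: x = r cos θ + √(L² − h²) = 42.936637 + 127.778282 = 170.714918

θ=132°: 98.8813
θ=325°: 163.9849
θ=336°: 170.7149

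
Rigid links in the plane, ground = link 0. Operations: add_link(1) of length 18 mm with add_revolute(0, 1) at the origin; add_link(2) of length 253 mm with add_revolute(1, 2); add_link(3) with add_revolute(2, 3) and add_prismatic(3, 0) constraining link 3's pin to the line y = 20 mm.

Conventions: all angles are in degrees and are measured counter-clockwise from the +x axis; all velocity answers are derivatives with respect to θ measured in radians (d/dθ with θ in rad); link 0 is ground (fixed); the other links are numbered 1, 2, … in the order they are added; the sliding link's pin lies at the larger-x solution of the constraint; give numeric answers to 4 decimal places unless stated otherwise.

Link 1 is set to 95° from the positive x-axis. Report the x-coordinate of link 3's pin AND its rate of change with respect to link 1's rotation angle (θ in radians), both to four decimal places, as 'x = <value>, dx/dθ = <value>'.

geometry: r = 18 mm, L = 253 mm, e = 20 mm
crank pin P = (r cos θ, r sin θ) = (-1.568803, 17.931505)
h = r sin θ − e = 17.931505 − 20 = -2.068495
x = r cos θ + √(L² − h²) = -1.568803 + 252.991544 = 251.422741
dx/dθ = −r sin θ − h·r cos θ/√(L² − h²) (θ in radians; h = -2.068495) = -17.944331

x = 251.4227, dx/dθ = -17.9443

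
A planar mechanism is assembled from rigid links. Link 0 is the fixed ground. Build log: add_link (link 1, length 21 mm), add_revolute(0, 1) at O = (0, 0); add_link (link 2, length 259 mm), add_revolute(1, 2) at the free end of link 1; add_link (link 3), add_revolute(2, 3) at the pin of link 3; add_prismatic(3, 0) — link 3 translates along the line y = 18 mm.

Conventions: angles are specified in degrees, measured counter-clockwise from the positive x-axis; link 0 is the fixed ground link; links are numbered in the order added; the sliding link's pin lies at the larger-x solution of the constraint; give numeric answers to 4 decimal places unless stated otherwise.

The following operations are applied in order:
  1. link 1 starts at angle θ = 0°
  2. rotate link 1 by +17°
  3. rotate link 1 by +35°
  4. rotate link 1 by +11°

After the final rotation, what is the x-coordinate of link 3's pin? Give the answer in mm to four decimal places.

geometry: r = 21 mm, L = 259 mm, e = 18 mm; θ starts at 0°
rotate link 1 by +17°: θ ← 0° +17° = 17°
rotate link 1 by +35°: θ ← 17° +35° = 52°
rotate link 1 by +11°: θ ← 52° +11° = 63°
crank pin P = (r cos θ, r sin θ) = (9.533800, 18.711137)
h = r sin θ − e = 18.711137 − 18 = 0.711137
x = r cos θ + √(L² − h²) = 9.533800 + 258.999024 = 268.532824

268.5328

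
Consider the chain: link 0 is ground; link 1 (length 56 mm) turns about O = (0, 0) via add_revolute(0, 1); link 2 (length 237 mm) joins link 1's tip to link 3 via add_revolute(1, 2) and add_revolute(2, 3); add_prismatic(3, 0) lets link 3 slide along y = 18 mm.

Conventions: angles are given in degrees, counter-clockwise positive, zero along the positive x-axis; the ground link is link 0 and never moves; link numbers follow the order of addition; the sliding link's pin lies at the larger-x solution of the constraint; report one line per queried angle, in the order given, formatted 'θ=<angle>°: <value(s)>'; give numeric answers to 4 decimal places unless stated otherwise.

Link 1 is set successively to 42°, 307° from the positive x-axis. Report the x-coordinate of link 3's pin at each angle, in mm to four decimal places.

geometry: r = 56 mm, L = 237 mm, e = 18 mm
θ=42°: crank pin P = (r cos θ, r sin θ) = (41.616110, 37.471314)
θ=42°: h = r sin θ − e = 37.471314 − 18 = 19.471314
θ=42°: x = r cos θ + √(L² − h²) = 41.616110 + 236.198789 = 277.814899
θ=307°: crank pin P = (r cos θ, r sin θ) = (33.701641, -44.723589)
θ=307°: h = r sin θ − e = -44.723589 − 18 = -62.723589
θ=307°: x = r cos θ + √(L² − h²) = 33.701641 + 228.549232 = 262.250873

θ=42°: 277.8149
θ=307°: 262.2509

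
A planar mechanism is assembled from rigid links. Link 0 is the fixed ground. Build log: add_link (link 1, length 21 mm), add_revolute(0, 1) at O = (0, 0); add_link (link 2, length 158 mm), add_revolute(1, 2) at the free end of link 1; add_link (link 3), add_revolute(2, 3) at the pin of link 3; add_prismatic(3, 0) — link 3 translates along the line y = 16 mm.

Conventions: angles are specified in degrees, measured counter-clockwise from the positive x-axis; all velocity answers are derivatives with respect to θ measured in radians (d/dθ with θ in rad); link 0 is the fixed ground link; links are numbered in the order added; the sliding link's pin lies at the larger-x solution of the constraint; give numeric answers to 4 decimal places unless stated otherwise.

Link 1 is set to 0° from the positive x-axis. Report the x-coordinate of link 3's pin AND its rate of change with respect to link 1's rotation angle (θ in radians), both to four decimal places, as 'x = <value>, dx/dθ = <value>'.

geometry: r = 21 mm, L = 158 mm, e = 16 mm
crank pin P = (r cos θ, r sin θ) = (21.000000, 0.000000)
h = r sin θ − e = 0.000000 − 16 = -16.000000
x = r cos θ + √(L² − h²) = 21.000000 + 157.187786 = 178.187786
dx/dθ = −r sin θ − h·r cos θ/√(L² − h²) (θ in radians; h = -16.000000) = 2.137571

x = 178.1878, dx/dθ = 2.1376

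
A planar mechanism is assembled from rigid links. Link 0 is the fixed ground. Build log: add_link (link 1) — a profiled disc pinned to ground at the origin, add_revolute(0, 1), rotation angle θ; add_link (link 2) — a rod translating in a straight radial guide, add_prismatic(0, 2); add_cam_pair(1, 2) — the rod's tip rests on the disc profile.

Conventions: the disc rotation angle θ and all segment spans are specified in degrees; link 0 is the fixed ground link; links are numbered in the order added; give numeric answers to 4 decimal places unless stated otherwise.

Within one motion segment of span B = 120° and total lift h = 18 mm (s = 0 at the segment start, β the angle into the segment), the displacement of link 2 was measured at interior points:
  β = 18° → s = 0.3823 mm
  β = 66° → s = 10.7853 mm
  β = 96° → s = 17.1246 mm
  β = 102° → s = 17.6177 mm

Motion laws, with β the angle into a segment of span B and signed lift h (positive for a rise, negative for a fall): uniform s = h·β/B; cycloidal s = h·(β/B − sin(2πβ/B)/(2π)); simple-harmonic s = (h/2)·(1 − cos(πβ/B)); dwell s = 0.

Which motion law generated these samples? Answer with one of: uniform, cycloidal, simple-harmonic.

candidates at β/B = r: uniform s = h·r (linear in β); cycloidal s = h·(r − sin(2πr)/(2π)); simple-harmonic s = (h/2)(1 − cos(πr))
β=18°: printed 0.3823 | uniform 2.7000, cycloidal 0.3823, simple-harmonic 0.9809
β=66°: printed 10.7853 | uniform 9.9000, cycloidal 10.7853, simple-harmonic 10.4079
β=96°: printed 17.1246 | uniform 14.4000, cycloidal 17.1246, simple-harmonic 16.2812
β=102°: printed 17.6177 | uniform 15.3000, cycloidal 17.6177, simple-harmonic 17.0191
only one law matches every sample → cycloidal

cycloidal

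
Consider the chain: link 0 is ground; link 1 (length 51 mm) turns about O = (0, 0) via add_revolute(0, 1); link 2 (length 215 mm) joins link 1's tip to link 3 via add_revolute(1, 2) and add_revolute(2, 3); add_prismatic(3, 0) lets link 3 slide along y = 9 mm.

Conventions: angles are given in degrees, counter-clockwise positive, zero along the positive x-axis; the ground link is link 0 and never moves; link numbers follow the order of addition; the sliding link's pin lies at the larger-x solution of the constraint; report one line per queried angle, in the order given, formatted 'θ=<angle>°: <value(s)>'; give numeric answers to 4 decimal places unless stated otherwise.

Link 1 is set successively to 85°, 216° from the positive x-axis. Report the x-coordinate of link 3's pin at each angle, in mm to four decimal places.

geometry: r = 51 mm, L = 215 mm, e = 9 mm
θ=85°: crank pin P = (r cos θ, r sin θ) = (4.444943, 50.805930)
θ=85°: h = r sin θ − e = 50.805930 − 9 = 41.805930
θ=85°: x = r cos θ + √(L² − h²) = 4.444943 + 210.896335 = 215.341278
θ=216°: crank pin P = (r cos θ, r sin θ) = (-41.259867, -29.977048)
θ=216°: h = r sin θ − e = -29.977048 − 9 = -38.977048
θ=216°: x = r cos θ + √(L² − h²) = -41.259867 + 211.437437 = 170.177570

θ=85°: 215.3413
θ=216°: 170.1776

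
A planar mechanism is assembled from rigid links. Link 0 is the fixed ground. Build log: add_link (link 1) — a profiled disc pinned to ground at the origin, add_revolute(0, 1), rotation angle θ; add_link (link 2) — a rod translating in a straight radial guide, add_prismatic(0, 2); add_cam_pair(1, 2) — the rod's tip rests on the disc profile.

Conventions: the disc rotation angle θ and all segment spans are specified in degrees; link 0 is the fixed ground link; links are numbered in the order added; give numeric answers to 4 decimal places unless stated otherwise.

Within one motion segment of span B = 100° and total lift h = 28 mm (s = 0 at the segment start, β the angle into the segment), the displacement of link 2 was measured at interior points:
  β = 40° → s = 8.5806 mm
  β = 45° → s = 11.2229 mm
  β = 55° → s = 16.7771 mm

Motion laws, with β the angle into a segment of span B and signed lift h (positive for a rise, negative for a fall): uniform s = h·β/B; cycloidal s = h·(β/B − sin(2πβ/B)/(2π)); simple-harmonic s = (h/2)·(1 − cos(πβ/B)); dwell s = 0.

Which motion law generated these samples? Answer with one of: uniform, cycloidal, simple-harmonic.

candidates at β/B = r: uniform s = h·r (linear in β); cycloidal s = h·(r − sin(2πr)/(2π)); simple-harmonic s = (h/2)(1 − cos(πr))
β=40°: printed 8.5806 | uniform 11.2000, cycloidal 8.5806, simple-harmonic 9.6738
β=45°: printed 11.2229 | uniform 12.6000, cycloidal 11.2229, simple-harmonic 11.8099
β=55°: printed 16.7771 | uniform 15.4000, cycloidal 16.7771, simple-harmonic 16.1901
only one law matches every sample → cycloidal

cycloidal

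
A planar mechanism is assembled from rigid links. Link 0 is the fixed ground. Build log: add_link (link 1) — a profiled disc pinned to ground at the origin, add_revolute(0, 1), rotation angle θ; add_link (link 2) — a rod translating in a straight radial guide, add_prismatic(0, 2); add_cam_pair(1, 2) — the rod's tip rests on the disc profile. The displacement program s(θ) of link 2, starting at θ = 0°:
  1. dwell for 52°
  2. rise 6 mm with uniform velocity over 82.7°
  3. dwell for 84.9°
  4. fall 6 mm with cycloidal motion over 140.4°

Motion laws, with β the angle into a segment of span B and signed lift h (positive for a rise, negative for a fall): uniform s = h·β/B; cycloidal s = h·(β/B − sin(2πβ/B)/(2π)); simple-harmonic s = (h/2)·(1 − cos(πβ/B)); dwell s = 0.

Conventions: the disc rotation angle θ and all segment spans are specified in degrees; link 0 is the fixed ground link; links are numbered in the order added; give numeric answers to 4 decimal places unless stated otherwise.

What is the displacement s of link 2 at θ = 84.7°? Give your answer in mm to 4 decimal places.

seg 1 [0°–52°] dwell: s stays 0.0000
seg 2 [52°–134.7°] uniform, h=6: θ=84.7° here. β=32.7, B=82.7. 6·32.7/82.7 = 2.3724 → s = 2.3724

2.3724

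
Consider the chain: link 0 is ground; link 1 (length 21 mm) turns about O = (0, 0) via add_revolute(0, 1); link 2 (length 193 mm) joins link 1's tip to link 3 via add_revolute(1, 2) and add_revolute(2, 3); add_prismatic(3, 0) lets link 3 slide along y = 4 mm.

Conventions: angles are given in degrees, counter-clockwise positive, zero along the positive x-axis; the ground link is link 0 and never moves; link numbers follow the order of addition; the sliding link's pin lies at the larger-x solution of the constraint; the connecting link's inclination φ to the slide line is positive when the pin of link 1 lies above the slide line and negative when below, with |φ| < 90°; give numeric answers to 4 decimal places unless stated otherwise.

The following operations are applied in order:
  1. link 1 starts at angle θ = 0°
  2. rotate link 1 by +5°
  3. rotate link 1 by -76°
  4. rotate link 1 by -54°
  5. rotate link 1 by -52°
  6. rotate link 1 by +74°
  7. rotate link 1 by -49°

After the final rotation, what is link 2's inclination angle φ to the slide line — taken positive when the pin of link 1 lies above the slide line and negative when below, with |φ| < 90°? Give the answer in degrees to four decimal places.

geometry: r = 21 mm, L = 193 mm, e = 4 mm; θ starts at 0°
rotate link 1 by +5°: θ ← 0° +5° = 5°
rotate link 1 by -76°: θ ← 5° -76° = -71°
rotate link 1 by -54°: θ ← -71° -54° = -125°
rotate link 1 by -52°: θ ← -125° -52° = -177°
rotate link 1 by +74°: θ ← -177° +74° = -103°
rotate link 1 by -49°: θ ← -103° -49° = -152°
h = r sin θ − e = -9.858903 − 4 = -13.858903
sin φ = h / L = -13.858903 / 193 = -0.07180779
φ = arcsin(-0.07180779) = -4.117827°

-4.1178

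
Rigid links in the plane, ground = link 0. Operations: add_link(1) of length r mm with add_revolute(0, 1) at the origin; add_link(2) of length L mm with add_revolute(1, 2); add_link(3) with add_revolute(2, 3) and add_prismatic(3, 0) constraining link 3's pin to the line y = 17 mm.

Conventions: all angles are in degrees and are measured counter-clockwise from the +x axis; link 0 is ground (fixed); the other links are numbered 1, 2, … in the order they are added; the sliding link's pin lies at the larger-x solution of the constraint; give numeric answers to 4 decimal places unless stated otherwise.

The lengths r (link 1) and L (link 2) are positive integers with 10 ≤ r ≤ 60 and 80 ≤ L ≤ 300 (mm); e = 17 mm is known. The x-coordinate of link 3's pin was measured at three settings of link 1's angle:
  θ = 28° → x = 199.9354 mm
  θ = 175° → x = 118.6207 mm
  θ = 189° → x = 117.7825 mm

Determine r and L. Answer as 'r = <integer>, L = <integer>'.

constraint per measurement: (x − r cos θ)² + (r sin θ − e)² = L²
subtracting the θ₁ and θ₂ equations cancels the r² and L² terms:
r = (x₁² − x₂²) / (2[(x₁cos θ₁ + e sin θ₁) − (x₂cos θ₂ + e sin θ₂)]) = 43.0000 → r = 43
L² = (x₁ − r cos θ₁)² + (r sin θ₁ − e)² = 26244.0035 → L = 162.0000 → L = 162
check at θ₃=189°: x = 117.7825 (printed 117.7825) ✓

r = 43, L = 162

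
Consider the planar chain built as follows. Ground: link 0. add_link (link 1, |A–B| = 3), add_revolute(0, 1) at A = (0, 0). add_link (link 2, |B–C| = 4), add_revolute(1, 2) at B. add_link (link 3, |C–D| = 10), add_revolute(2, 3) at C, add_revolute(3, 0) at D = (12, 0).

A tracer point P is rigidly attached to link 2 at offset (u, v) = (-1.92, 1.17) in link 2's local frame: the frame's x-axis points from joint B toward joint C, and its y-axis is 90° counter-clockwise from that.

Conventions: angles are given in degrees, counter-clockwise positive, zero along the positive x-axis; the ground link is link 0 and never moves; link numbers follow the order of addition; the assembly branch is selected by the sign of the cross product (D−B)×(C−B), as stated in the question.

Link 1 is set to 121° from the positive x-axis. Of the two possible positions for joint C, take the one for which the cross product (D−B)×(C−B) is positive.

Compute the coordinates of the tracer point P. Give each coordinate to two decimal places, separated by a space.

A=(0,0), D=(12.00,0)
B = A + 3.00·(cos121°, sin121°) = (-1.5451, 2.5715)
|BD| = 13.7870
circle(B,4.00) ∩ circle(D,10.00): a=3.8472, h=1.0951
  candidates: C₊=(2.4388,2.9298) cross=15.098; C₋=(2.0303,0.7781) cross=-15.098
  branch + wants cross > 0 → take C=(2.4388,2.9298) (cross=15.098)
ex = (C−B)/|BC| = (0.9960,0.0896); ey = (-0.0896,0.9960)
P = B + -1.92·ex + 1.17·ey = (-3.5622,3.5648)

-3.56 3.56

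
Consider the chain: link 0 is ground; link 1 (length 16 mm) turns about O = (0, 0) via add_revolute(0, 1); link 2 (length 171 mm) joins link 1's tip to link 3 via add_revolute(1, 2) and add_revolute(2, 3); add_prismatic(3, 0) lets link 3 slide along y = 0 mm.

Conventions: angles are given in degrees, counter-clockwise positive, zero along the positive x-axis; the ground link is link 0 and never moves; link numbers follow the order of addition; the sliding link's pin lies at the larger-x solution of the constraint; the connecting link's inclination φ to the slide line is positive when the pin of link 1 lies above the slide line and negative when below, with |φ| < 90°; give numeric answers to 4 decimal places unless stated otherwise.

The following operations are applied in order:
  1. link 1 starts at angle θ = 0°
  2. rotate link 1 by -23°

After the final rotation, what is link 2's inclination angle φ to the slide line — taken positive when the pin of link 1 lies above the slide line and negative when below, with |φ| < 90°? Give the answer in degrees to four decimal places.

geometry: r = 16 mm, L = 171 mm, e = 0 mm; θ starts at 0°
rotate link 1 by -23°: θ ← 0° -23° = -23°
h = r sin θ − e = -6.251698 − 0 = -6.251698
sin φ = h / L = -6.251698 / 171 = -0.03655964
φ = arcsin(-0.03655964) = -2.095180°

-2.0952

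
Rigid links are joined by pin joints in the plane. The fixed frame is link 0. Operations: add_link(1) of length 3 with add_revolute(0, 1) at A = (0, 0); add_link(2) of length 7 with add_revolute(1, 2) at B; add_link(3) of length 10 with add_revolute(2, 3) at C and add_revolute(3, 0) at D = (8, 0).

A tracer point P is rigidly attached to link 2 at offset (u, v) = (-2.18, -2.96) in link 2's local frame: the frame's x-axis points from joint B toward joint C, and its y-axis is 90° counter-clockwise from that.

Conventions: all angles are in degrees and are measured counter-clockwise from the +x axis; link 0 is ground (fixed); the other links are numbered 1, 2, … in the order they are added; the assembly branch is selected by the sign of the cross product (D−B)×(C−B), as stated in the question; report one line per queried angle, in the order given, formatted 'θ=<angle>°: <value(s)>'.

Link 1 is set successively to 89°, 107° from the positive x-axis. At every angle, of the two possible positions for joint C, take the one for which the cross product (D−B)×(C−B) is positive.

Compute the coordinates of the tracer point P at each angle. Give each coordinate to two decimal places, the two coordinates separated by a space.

A=(0,0), D=(8.00,0)
θ=89°: B = A + 3.00·(cos89°, sin89°) = (0.0524, 2.9995)
θ=89°: |BD| = 8.4948
θ=89°: circle(B,7.00) ∩ circle(D,10.00): a=1.2456, h=6.8883
θ=89°:   candidates: C₊=(3.6500,9.0043) cross=58.515; C₋=(-1.2145,-3.8849) cross=-58.515
θ=89°:   branch + wants cross > 0 → take C=(3.6500,9.0043) (cross=58.515)
θ=89°: ex = (C−B)/|BC| = (0.5139,0.8578); ey = (-0.8578,0.5139)
θ=89°: P = B + -2.18·ex + -2.96·ey = (1.4711,-0.3918)
θ=107°: B = A + 3.00·(cos107°, sin107°) = (-0.8771, 2.8689)
θ=107°: |BD| = 9.3292
θ=107°: circle(B,7.00) ∩ circle(D,10.00): a=1.9312, h=6.7283
θ=107°:   candidates: C₊=(3.0296,8.6773) cross=62.770; C₋=(-1.1086,-4.1273) cross=-62.770
θ=107°:   branch + wants cross > 0 → take C=(3.0296,8.6773) (cross=62.770)
θ=107°: ex = (C−B)/|BC| = (0.5581,0.8298); ey = (-0.8298,0.5581)
θ=107°: P = B + -2.18·ex + -2.96·ey = (0.3623,-0.5920)

θ=89°: 1.47 -0.39
θ=107°: 0.36 -0.59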